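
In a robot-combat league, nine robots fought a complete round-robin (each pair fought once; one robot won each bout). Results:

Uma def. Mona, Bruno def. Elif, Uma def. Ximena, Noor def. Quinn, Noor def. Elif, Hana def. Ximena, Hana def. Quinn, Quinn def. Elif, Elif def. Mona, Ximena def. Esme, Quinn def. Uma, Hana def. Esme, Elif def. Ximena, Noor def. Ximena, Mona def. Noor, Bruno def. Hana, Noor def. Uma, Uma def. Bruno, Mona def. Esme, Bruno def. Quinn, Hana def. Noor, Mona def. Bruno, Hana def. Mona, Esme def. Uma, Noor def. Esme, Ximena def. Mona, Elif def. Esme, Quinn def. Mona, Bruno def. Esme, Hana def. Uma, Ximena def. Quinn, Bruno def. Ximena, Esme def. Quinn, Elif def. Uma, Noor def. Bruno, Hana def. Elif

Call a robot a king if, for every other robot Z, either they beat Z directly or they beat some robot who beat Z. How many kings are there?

Mona reaches everyone (king).
Ximena cannot reach Hana in two steps.
Uma reaches everyone (king).
Bruno reaches everyone (king).
Noor reaches everyone (king).
Hana reaches everyone (king).
Elif cannot reach Hana in two steps.
Quinn cannot reach Hana in two steps.
Esme cannot reach Noor, Hana in two steps.
Kings: Mona, Uma, Bruno, Noor, Hana — 5.

5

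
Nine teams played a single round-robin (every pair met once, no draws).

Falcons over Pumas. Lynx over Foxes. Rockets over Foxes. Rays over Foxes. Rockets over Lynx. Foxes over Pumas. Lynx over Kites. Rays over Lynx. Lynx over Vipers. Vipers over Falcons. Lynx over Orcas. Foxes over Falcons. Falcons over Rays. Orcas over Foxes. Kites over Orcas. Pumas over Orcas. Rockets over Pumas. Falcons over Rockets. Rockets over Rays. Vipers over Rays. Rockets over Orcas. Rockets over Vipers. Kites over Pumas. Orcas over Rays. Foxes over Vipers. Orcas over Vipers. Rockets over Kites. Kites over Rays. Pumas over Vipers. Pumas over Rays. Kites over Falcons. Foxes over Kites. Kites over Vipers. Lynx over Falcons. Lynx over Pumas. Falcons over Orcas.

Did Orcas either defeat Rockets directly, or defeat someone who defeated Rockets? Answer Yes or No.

Orcas did not beat Rockets directly.
Orcas beat Foxes, Vipers, Rays, but each of them lost to Rockets. No two-step path.

No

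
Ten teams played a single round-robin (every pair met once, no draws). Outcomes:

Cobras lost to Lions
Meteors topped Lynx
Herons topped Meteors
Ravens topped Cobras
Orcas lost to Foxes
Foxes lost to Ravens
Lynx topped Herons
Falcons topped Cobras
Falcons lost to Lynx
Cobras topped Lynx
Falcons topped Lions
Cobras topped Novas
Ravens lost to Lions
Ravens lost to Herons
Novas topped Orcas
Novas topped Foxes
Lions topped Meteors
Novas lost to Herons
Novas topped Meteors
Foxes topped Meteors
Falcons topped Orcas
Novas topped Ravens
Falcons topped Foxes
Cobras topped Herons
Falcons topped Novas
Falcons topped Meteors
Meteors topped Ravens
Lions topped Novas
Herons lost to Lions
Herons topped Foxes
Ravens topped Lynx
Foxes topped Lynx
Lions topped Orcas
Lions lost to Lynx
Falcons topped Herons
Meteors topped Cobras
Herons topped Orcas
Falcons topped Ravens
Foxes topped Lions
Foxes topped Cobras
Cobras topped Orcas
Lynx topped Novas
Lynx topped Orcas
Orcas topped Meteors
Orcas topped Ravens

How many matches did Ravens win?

Ravens' results: beat Lynx, Foxes, Cobras; lost to Lions, Novas, Meteors, Herons, Falcons, Orcas.
That is 3 wins.

3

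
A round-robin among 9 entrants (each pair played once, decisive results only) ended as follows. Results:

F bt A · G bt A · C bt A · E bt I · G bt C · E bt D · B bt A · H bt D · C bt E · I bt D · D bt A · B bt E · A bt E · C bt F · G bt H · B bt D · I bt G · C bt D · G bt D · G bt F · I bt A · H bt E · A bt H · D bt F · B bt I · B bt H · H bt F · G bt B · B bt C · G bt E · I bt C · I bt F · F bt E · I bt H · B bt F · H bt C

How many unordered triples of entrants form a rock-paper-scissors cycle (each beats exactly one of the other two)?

11

Win totals: A 2, B 7, C 4, D 2, E 2, F 2, G 7, H 4, I 6.
An entrant with w wins dominates both others in C(w,2) triples; summing gives 1 + 21 + 6 + 1 + 1 + 1 + 21 + 6 + 15 = 73 transitive triples.
Total triples C(9,3) = 84, so cyclic triples = 84 − 73 = 11.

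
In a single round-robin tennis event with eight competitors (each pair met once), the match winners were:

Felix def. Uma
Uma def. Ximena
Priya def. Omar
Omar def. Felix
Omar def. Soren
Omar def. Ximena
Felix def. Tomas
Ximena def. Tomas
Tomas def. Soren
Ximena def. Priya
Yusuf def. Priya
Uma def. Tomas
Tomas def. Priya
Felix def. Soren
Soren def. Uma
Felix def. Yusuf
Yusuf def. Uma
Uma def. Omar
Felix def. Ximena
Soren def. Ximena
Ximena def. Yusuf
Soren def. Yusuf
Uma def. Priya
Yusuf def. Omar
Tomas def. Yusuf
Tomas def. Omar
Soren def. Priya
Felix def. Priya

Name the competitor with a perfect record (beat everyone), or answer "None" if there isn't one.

None

Highest win total is Felix with 6 (out of 7 possible).
Felix lost to Omar, so no competitor went undefeated.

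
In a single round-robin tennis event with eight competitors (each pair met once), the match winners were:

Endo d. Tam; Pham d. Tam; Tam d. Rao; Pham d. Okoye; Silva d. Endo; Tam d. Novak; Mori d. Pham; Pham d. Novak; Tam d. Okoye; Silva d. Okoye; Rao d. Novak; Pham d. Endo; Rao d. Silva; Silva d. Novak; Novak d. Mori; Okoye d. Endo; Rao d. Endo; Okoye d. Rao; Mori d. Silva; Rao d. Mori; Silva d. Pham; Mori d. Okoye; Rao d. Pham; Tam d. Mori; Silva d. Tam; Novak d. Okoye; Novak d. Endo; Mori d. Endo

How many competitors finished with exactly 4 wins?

Win totals: Silva 5, Tam 4, Rao 5, Endo 1, Okoye 2, Pham 4, Novak 3, Mori 4.
Exactly 4: Tam, Pham, Mori — 3 competitors.

3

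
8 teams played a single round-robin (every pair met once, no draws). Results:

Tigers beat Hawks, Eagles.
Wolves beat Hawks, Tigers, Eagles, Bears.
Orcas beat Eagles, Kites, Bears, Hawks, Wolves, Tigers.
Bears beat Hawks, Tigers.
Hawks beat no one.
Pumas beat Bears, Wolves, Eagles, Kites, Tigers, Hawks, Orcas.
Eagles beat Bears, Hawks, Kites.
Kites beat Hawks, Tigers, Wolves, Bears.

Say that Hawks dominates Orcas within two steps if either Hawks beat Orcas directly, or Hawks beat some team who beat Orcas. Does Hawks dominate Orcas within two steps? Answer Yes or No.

No

Hawks did not beat Orcas directly.
Hawks beat no one, so there is no intermediate team.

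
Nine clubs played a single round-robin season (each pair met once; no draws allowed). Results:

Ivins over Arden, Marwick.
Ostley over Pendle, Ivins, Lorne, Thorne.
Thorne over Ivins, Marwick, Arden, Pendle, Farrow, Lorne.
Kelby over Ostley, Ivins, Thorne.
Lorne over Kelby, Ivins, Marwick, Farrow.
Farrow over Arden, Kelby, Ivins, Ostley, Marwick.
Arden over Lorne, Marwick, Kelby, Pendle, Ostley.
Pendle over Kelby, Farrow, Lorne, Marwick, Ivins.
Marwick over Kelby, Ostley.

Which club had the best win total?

Win totals: Thorne 6, Farrow 5, Pendle 5, Lorne 4, Marwick 2, Ivins 2, Ostley 4, Kelby 3, Arden 5.
Thorne leads with 6 wins (next highest: 5).

Thorne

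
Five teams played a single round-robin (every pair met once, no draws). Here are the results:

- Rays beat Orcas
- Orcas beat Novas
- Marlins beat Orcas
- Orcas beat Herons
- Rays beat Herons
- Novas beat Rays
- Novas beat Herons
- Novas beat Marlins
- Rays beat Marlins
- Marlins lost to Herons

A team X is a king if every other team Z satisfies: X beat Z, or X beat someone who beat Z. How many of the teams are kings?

Orcas reaches everyone (king).
Rays reaches everyone (king).
Marlins cannot reach Rays in two steps.
Herons cannot reach Rays, Novas in two steps.
Novas reaches everyone (king).
Kings: Orcas, Rays, Novas — 3.

3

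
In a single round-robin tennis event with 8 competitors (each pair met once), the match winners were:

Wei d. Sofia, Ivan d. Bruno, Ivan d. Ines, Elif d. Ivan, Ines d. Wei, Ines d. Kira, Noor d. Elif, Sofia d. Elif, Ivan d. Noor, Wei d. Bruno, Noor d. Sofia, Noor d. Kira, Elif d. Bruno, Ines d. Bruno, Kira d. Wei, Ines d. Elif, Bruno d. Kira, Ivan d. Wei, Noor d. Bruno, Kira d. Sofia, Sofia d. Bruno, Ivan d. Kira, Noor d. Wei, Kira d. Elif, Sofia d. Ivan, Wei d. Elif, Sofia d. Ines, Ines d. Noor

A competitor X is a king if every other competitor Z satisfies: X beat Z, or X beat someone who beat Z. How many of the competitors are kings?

4

Kira cannot reach Noor in two steps.
Ines reaches everyone (king).
Bruno cannot reach Ines, Noor, Ivan in two steps.
Sofia reaches everyone (king).
Wei cannot reach Noor in two steps.
Noor reaches everyone (king).
Ivan reaches everyone (king).
Elif cannot reach Sofia in two steps.
Kings: Ines, Sofia, Noor, Ivan — 4.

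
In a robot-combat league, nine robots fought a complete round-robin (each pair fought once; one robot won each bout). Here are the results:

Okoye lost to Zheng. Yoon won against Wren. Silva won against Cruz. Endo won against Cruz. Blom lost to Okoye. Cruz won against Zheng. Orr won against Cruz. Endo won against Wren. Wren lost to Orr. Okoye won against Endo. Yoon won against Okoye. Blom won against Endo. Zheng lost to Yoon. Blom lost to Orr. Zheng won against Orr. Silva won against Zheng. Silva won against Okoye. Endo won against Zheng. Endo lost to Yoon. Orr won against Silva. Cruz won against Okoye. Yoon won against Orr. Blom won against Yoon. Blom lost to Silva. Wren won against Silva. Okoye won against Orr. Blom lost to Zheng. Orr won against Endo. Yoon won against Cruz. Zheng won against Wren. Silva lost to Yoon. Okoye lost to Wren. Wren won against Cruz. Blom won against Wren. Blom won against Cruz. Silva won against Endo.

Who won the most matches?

Yoon

Win totals: Okoye 3, Yoon 7, Endo 3, Zheng 4, Blom 4, Wren 3, Silva 5, Cruz 2, Orr 5.
Yoon leads with 7 wins (next highest: 5).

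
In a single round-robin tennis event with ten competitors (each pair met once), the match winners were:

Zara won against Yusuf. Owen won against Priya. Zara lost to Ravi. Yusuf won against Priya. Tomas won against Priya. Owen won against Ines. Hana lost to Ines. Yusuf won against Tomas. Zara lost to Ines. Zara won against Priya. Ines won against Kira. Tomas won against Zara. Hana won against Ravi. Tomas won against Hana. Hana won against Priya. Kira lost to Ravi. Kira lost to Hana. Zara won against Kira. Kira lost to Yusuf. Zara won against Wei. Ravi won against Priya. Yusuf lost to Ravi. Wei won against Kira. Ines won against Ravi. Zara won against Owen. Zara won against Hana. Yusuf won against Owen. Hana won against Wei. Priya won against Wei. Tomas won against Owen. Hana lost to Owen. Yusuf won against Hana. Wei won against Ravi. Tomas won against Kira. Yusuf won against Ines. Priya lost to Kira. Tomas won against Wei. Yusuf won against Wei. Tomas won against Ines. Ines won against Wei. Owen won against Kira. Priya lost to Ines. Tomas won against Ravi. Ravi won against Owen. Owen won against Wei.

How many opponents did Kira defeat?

Kira's results: beat Priya; lost to Hana, Tomas, Yusuf, Wei, Ravi, Zara, Owen, Ines.
That is 1 win.

1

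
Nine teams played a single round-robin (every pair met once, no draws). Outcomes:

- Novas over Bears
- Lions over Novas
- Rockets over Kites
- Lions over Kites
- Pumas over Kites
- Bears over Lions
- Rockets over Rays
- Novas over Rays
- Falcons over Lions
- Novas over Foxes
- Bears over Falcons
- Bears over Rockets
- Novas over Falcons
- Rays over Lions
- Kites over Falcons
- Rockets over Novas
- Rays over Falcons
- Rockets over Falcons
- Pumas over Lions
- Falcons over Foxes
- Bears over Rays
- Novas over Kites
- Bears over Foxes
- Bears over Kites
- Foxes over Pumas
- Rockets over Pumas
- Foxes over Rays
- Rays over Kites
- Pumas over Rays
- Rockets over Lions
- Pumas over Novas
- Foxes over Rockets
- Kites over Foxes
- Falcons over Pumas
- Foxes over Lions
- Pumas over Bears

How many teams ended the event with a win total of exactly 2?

Win totals: Lions 2, Bears 6, Novas 5, Pumas 5, Kites 2, Foxes 4, Falcons 3, Rays 3, Rockets 6.
Exactly 2: Lions, Kites — 2 teams.

2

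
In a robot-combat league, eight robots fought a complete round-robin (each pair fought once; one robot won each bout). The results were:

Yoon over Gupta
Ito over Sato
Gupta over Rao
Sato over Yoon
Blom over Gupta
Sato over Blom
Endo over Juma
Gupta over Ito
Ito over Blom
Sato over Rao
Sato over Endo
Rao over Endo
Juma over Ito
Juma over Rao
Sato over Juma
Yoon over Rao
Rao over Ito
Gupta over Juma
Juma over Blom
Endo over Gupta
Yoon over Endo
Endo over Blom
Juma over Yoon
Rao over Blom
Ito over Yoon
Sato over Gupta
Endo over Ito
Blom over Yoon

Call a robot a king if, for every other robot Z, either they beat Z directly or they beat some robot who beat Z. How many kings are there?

6

Ito reaches everyone (king).
Endo reaches everyone (king).
Sato reaches everyone (king).
Blom cannot reach Sato in two steps.
Rao reaches everyone (king).
Yoon cannot reach Sato in two steps.
Gupta reaches everyone (king).
Juma reaches everyone (king).
Kings: Ito, Endo, Sato, Rao, Gupta, Juma — 6.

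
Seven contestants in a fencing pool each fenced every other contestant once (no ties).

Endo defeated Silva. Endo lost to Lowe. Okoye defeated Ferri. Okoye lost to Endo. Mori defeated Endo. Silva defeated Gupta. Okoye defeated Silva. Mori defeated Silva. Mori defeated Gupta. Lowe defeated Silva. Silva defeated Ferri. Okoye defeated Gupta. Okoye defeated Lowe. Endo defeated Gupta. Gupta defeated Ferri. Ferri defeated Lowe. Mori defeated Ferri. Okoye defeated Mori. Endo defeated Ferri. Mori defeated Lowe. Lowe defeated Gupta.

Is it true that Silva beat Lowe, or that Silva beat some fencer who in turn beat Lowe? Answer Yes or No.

Silva did not beat Lowe directly.
Silva beat Gupta, Ferri. Of those, Ferri beat Lowe.

Yes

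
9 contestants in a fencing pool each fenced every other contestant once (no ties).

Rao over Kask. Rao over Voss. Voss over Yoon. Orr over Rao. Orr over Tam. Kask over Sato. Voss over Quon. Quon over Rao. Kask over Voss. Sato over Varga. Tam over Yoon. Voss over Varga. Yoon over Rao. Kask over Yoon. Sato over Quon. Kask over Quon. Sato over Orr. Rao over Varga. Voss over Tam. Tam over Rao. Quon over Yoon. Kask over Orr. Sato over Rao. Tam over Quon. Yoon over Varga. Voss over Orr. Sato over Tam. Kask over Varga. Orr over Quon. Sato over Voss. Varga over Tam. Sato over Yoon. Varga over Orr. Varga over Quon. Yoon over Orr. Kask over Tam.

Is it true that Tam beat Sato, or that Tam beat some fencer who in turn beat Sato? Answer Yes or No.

Tam did not beat Sato directly.
Tam beat Rao, Yoon, Quon, but each of them lost to Sato. No two-step path.

No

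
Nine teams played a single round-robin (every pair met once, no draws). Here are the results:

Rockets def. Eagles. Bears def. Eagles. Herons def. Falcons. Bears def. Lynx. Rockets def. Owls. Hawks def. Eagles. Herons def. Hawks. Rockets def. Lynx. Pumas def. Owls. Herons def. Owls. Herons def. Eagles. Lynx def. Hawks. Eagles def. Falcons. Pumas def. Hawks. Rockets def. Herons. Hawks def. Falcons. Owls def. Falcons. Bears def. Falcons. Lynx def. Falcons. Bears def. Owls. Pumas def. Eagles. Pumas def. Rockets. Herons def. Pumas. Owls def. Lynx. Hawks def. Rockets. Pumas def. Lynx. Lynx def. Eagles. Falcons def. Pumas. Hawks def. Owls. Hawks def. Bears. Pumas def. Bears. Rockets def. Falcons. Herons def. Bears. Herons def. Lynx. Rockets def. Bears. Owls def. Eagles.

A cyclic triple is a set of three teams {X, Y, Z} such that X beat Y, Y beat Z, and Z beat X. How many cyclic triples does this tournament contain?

Win totals: Bears 4, Hawks 5, Eagles 1, Pumas 6, Herons 7, Lynx 3, Rockets 6, Falcons 1, Owls 3.
A team with w wins dominates both others in C(w,2) triples; summing gives 6 + 10 + 0 + 15 + 21 + 3 + 15 + 0 + 3 = 73 transitive triples.
Total triples C(9,3) = 84, so cyclic triples = 84 − 73 = 11.

11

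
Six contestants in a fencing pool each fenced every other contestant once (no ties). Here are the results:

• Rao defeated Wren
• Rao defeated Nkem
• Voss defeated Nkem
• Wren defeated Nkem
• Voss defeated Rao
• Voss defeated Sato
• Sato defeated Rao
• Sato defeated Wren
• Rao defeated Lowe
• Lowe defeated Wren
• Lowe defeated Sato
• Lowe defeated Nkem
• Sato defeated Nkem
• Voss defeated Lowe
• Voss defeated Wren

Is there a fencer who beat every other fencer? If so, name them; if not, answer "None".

Voss

Voss has 5 wins out of 5 opponents — a perfect record.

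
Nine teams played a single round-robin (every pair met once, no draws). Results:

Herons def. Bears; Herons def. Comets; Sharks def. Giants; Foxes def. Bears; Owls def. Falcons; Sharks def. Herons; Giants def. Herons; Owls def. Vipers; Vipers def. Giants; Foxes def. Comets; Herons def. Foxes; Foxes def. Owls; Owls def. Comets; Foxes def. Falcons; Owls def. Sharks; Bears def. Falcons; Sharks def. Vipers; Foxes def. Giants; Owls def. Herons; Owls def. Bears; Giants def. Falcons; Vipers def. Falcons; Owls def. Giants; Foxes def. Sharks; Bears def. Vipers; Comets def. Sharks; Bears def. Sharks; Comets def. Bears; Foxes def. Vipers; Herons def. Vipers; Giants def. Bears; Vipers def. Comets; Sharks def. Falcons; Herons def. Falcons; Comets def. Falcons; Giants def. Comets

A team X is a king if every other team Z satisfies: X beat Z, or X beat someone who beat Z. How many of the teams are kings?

3

Giants cannot reach Owls in two steps.
Herons reaches everyone (king).
Foxes reaches everyone (king).
Sharks cannot reach Owls in two steps.
Vipers cannot reach Foxes, Owls in two steps.
Falcons cannot reach Giants, Herons, Foxes, Sharks, Vipers, Bears, Comets, Owls in two steps.
Bears cannot reach Foxes, Owls in two steps.
Comets cannot reach Foxes, Owls in two steps.
Owls reaches everyone (king).
Kings: Herons, Foxes, Owls — 3.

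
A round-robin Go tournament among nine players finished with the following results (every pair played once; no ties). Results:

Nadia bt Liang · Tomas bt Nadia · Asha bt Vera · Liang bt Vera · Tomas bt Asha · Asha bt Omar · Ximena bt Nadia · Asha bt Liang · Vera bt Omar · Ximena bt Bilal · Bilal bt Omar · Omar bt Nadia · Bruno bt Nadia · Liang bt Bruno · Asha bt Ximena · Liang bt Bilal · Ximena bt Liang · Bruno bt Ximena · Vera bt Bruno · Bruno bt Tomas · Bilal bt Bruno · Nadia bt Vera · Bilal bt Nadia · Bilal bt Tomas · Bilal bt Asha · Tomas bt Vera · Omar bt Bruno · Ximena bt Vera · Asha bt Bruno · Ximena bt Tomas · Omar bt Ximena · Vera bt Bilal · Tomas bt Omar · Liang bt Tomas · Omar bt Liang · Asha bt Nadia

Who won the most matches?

Asha

Win totals: Nadia 2, Bruno 3, Omar 4, Liang 4, Asha 6, Vera 3, Bilal 5, Ximena 5, Tomas 4.
Asha leads with 6 wins (next highest: 5).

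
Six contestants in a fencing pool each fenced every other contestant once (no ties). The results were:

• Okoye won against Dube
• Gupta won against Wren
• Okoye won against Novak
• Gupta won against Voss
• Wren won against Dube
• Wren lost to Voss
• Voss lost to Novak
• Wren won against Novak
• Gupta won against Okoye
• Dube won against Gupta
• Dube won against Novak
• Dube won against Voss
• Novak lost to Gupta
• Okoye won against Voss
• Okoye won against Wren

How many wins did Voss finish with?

Voss' results: beat Wren; lost to Dube, Okoye, Novak, Gupta.
That is 1 win.

1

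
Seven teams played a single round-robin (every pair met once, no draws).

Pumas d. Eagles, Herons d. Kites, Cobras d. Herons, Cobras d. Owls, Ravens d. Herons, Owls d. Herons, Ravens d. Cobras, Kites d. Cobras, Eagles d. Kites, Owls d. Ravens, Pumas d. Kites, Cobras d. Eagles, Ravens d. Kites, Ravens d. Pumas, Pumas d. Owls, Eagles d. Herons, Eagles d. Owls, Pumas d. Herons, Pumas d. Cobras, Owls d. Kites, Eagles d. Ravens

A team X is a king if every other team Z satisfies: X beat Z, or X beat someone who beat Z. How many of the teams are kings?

Herons cannot reach Owls, Ravens, Pumas, Eagles in two steps.
Owls cannot reach Eagles in two steps.
Kites cannot reach Ravens, Pumas in two steps.
Ravens reaches everyone (king).
Pumas reaches everyone (king).
Cobras cannot reach Pumas in two steps.
Eagles reaches everyone (king).
Kings: Ravens, Pumas, Eagles — 3.

3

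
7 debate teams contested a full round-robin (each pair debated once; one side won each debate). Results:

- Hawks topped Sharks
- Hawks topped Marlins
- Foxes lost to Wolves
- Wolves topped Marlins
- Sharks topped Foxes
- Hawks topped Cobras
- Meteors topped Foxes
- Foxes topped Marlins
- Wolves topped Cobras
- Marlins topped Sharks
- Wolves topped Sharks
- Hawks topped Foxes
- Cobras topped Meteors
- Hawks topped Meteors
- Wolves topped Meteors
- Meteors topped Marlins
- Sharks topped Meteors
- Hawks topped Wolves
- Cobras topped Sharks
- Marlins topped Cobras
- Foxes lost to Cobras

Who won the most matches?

Win totals: Sharks 2, Wolves 5, Hawks 6, Foxes 1, Cobras 3, Marlins 2, Meteors 2.
Hawks leads with 6 wins (next highest: 5).

Hawks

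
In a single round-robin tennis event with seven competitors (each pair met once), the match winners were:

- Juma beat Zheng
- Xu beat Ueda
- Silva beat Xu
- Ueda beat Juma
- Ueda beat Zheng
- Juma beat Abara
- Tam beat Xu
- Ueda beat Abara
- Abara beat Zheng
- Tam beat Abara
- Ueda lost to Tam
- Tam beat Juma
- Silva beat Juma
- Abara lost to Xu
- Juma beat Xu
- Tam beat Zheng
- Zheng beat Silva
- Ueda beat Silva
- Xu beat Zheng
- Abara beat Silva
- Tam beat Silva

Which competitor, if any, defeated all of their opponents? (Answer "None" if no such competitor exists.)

Tam

Tam has 6 wins out of 6 opponents — a perfect record.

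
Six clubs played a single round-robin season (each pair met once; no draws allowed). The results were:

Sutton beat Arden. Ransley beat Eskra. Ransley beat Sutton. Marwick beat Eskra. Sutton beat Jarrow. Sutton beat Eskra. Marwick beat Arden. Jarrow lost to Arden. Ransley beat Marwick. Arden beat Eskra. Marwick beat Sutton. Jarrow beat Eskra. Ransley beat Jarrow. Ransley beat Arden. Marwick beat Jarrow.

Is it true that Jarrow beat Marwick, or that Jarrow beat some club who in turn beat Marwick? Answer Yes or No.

Jarrow did not beat Marwick directly.
Jarrow beat Eskra, but each of them lost to Marwick. No two-step path.

No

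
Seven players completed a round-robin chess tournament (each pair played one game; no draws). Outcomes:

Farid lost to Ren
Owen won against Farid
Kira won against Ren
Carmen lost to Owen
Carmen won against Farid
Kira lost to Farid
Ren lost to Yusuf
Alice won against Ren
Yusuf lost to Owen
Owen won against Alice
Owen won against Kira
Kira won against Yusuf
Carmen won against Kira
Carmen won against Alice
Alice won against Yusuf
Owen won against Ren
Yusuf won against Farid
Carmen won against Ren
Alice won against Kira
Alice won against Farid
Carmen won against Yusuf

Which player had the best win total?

Win totals: Alice 4, Farid 1, Yusuf 2, Owen 6, Carmen 5, Ren 1, Kira 2.
Owen leads with 6 wins (next highest: 5).

Owen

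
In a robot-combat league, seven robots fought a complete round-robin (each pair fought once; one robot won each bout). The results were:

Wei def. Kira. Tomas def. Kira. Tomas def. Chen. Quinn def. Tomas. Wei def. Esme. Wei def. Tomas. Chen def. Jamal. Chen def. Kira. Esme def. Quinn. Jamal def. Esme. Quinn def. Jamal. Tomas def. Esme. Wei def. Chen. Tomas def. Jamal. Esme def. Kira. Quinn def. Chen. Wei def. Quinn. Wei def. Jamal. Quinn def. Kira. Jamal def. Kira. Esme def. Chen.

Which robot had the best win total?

Win totals: Kira 0, Quinn 4, Chen 2, Jamal 2, Tomas 4, Wei 6, Esme 3.
Wei leads with 6 wins (next highest: 4).

Wei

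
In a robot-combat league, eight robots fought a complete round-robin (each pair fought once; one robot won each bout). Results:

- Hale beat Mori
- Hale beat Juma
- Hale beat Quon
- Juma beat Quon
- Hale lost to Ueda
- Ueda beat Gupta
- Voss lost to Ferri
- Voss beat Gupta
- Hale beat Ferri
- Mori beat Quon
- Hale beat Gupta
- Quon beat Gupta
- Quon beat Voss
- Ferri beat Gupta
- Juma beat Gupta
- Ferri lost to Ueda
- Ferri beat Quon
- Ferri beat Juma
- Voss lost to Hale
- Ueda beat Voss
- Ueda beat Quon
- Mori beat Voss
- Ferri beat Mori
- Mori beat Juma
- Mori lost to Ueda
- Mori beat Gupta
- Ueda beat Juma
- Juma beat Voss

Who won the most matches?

Win totals: Quon 2, Gupta 0, Hale 6, Ueda 7, Ferri 5, Mori 4, Voss 1, Juma 3.
Ueda leads with 7 wins (next highest: 6).

Ueda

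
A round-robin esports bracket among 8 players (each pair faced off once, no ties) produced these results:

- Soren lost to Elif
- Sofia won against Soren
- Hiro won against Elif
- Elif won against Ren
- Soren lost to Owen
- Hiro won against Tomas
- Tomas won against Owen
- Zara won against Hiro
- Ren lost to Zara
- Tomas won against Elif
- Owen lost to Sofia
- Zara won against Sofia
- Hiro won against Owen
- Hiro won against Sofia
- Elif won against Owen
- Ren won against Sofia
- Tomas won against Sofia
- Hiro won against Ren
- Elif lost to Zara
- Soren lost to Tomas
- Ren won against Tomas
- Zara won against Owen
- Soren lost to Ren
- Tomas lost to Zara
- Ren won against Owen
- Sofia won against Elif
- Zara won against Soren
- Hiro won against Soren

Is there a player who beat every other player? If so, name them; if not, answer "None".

Zara

Zara has 7 wins out of 7 opponents — a perfect record.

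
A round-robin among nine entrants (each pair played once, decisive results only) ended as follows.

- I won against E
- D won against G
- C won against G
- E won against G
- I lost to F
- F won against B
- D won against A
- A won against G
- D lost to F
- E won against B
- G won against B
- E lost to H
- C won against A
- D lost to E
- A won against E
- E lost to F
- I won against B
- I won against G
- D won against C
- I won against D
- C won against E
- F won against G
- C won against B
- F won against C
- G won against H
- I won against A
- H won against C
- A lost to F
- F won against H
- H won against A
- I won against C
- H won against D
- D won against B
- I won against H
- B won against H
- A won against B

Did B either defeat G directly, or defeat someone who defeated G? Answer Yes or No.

No

B did not beat G directly.
B beat H, but each of them lost to G. No two-step path.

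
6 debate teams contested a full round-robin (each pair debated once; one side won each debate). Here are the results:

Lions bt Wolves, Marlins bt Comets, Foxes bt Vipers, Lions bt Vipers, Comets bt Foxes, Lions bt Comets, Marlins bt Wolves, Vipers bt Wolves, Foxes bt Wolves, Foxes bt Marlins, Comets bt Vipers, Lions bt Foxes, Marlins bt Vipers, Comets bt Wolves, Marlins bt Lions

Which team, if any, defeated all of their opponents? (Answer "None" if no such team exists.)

Highest win total is Marlins with 4 (out of 5 possible).
Marlins lost to Foxes, so no team went undefeated.

None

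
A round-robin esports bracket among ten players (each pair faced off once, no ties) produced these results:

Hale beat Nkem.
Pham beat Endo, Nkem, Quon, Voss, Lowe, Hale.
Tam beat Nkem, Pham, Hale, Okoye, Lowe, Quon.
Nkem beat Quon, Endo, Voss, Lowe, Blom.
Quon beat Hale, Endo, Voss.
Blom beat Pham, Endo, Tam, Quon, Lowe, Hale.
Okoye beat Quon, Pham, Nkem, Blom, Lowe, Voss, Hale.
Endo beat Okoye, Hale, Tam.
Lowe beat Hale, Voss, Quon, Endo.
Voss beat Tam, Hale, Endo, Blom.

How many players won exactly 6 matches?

3

Win totals: Blom 6, Lowe 4, Tam 6, Pham 6, Okoye 7, Quon 3, Hale 1, Nkem 5, Endo 3, Voss 4.
Exactly 6: Blom, Tam, Pham — 3 players.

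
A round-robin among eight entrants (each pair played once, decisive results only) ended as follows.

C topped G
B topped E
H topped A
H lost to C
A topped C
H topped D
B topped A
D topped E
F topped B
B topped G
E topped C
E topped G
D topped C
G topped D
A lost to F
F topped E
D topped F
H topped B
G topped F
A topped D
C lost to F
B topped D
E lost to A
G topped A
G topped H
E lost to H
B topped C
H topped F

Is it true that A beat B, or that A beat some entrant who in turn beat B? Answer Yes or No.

A did not beat B directly.
A beat C, D, E, but each of them lost to B. No two-step path.

No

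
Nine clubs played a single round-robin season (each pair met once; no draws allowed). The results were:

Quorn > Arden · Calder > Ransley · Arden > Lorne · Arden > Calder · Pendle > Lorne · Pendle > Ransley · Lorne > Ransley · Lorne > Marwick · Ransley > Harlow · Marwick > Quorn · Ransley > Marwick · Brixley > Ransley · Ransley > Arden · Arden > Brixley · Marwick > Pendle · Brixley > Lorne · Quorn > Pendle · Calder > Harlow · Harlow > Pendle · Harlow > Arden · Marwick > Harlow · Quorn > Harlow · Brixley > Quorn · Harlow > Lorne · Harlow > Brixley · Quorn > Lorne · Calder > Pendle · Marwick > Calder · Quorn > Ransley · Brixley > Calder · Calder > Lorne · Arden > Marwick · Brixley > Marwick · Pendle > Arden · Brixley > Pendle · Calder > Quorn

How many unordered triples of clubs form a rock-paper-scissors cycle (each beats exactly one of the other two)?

24

Win totals: Ransley 3, Pendle 3, Harlow 4, Brixley 6, Lorne 2, Arden 4, Marwick 4, Quorn 5, Calder 5.
A club with w wins dominates both others in C(w,2) triples; summing gives 3 + 3 + 6 + 15 + 1 + 6 + 6 + 10 + 10 = 60 transitive triples.
Total triples C(9,3) = 84, so cyclic triples = 84 − 60 = 24.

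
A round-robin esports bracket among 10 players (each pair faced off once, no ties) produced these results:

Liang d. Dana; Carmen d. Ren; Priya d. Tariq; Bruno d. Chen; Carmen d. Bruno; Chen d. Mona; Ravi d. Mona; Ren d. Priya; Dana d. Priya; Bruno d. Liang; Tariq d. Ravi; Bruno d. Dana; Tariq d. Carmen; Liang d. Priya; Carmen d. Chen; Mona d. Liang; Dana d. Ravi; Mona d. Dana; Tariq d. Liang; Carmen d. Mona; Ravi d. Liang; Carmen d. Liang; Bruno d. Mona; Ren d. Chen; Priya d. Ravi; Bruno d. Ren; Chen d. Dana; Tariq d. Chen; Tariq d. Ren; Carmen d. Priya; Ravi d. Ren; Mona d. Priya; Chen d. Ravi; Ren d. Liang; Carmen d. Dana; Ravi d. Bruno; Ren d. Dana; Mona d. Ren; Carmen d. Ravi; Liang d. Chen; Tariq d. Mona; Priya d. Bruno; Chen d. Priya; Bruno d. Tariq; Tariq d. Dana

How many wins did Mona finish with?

4

Mona's results: beat Priya, Ren, Liang, Dana; lost to Tariq, Bruno, Chen, Ravi, Carmen.
That is 4 wins.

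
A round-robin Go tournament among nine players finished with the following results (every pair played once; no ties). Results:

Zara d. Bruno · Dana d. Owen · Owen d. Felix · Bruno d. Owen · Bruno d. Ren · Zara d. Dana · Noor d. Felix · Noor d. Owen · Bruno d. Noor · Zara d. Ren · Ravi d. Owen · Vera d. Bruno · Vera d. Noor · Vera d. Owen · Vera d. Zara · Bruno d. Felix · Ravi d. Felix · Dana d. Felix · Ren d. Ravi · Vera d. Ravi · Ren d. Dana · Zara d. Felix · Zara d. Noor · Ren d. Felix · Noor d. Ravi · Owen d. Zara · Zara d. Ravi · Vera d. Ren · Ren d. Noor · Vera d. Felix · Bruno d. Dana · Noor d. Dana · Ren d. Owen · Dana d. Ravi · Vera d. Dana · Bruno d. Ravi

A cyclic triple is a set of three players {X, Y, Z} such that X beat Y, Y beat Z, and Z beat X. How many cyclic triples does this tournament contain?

Win totals: Owen 2, Ren 5, Zara 6, Felix 0, Noor 4, Vera 8, Bruno 6, Dana 3, Ravi 2.
A player with w wins dominates both others in C(w,2) triples; summing gives 1 + 10 + 15 + 0 + 6 + 28 + 15 + 3 + 1 = 79 transitive triples.
Total triples C(9,3) = 84, so cyclic triples = 84 − 79 = 5.

5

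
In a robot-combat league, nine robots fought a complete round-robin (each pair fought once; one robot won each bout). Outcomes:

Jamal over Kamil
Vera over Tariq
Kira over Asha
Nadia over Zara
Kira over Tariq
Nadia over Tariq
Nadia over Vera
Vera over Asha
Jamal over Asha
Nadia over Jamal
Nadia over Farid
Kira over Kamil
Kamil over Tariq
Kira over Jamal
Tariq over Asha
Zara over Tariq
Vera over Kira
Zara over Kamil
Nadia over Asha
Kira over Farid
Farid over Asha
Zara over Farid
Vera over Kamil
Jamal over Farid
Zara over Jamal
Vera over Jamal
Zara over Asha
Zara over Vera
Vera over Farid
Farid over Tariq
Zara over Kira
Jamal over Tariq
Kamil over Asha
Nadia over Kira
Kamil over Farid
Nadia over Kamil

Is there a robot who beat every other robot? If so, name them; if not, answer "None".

Nadia

Nadia has 8 wins out of 8 opponents — a perfect record.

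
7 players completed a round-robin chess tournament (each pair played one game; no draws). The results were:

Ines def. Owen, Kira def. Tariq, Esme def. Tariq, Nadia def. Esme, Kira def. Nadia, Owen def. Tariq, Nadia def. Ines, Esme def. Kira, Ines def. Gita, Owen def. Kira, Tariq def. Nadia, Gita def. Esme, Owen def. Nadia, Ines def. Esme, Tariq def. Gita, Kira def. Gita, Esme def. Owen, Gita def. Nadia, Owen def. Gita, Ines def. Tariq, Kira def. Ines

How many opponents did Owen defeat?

4

Owen's results: beat Nadia, Kira, Gita, Tariq; lost to Esme, Ines.
That is 4 wins.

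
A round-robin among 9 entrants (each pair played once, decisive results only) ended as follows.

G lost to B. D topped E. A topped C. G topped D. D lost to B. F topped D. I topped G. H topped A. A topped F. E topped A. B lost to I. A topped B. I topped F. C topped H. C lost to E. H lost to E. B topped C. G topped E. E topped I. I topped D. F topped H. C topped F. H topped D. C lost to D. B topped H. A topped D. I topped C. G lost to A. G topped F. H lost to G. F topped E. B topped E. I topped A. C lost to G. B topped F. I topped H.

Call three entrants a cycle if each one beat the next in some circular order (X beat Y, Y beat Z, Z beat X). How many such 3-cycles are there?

16

Win totals: A 5, B 6, C 2, D 2, E 4, F 3, G 5, H 2, I 7.
An entrant with w wins dominates both others in C(w,2) triples; summing gives 10 + 15 + 1 + 1 + 6 + 3 + 10 + 1 + 21 = 68 transitive triples.
Total triples C(9,3) = 84, so cyclic triples = 84 − 68 = 16.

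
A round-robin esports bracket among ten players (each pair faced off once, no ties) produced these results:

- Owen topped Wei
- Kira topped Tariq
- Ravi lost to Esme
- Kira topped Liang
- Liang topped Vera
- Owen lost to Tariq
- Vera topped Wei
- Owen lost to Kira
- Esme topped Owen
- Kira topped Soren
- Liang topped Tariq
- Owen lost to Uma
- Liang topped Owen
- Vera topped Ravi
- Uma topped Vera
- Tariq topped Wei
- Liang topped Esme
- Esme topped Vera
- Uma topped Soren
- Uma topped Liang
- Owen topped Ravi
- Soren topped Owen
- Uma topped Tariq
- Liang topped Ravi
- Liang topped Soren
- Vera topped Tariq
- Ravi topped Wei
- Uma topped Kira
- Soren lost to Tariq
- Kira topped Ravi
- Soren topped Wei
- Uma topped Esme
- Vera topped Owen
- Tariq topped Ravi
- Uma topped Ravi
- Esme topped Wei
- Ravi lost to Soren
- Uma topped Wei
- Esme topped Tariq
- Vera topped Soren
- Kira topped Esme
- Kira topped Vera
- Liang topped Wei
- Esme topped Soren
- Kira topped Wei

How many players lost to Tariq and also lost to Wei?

Tariq beat: Ravi, Soren, Owen, Wei.
Wei beat: no one.
No one was beaten by both.

0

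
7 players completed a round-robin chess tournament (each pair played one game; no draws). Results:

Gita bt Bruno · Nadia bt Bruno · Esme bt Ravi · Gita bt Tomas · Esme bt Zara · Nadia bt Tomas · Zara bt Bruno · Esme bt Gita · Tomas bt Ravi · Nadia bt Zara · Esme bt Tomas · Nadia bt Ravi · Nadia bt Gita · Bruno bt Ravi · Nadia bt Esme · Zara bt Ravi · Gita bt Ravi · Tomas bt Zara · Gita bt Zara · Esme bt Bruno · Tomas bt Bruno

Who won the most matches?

Nadia

Win totals: Bruno 1, Nadia 6, Tomas 3, Gita 4, Esme 5, Ravi 0, Zara 2.
Nadia leads with 6 wins (next highest: 5).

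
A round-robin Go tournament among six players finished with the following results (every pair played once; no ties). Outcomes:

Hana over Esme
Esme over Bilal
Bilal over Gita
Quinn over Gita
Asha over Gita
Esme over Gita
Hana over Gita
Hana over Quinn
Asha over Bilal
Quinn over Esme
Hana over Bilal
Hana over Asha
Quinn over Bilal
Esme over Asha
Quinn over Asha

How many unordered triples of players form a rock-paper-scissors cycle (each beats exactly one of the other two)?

Win totals: Quinn 4, Hana 5, Gita 0, Esme 3, Bilal 1, Asha 2.
A player with w wins dominates both others in C(w,2) triples; summing gives 6 + 10 + 0 + 3 + 0 + 1 = 20 transitive triples.
Total triples C(6,3) = 20, so cyclic triples = 20 − 20 = 0.

0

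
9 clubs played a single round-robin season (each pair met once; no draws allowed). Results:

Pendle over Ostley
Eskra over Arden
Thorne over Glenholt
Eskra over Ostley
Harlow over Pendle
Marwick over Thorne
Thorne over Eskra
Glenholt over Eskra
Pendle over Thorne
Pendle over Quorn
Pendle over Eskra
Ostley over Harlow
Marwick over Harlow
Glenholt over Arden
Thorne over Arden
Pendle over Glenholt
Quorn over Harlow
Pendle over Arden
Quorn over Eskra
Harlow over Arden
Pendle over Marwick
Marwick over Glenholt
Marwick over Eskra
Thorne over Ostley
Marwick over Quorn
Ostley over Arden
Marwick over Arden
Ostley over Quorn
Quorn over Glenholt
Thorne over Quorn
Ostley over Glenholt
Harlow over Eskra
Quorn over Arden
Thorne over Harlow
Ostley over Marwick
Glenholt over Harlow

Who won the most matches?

Win totals: Harlow 3, Marwick 6, Quorn 4, Thorne 6, Pendle 7, Ostley 5, Glenholt 3, Arden 0, Eskra 2.
Pendle leads with 7 wins (next highest: 6).

Pendle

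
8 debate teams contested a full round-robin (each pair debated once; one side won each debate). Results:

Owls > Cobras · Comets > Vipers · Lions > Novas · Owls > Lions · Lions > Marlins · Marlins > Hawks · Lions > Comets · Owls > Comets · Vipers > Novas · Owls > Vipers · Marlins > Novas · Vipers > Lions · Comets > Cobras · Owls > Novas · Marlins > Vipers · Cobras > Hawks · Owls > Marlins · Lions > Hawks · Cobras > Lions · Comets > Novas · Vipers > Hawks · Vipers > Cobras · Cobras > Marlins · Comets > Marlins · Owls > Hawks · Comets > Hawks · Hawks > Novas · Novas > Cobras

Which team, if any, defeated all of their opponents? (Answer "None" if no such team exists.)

Owls has 7 wins out of 7 opponents — a perfect record.

Owls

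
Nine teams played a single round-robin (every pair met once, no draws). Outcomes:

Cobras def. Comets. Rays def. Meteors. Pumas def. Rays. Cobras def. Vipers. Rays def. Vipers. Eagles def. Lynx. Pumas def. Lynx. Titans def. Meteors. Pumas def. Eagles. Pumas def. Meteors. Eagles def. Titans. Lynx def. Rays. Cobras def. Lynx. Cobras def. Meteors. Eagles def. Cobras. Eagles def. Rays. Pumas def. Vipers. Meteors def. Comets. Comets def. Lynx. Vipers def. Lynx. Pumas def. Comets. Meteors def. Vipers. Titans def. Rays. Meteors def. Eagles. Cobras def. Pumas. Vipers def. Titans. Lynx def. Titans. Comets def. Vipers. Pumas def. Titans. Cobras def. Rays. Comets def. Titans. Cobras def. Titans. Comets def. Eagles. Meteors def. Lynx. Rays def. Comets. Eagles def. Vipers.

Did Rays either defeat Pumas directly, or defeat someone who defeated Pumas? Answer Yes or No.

No

Rays did not beat Pumas directly.
Rays beat Vipers, Comets, Meteors, but each of them lost to Pumas. No two-step path.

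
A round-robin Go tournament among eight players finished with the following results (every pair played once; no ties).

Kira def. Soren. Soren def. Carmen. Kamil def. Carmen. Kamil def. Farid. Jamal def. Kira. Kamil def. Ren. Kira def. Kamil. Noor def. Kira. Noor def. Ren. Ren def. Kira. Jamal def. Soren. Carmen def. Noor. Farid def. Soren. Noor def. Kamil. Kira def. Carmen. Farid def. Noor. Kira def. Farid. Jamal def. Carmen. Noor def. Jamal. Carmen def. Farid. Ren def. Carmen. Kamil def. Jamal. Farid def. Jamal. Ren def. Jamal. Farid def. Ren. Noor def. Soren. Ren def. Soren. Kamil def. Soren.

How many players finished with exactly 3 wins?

1

Win totals: Kamil 5, Carmen 2, Kira 4, Soren 1, Ren 4, Noor 5, Jamal 3, Farid 4.
Exactly 3: Jamal — 1 player.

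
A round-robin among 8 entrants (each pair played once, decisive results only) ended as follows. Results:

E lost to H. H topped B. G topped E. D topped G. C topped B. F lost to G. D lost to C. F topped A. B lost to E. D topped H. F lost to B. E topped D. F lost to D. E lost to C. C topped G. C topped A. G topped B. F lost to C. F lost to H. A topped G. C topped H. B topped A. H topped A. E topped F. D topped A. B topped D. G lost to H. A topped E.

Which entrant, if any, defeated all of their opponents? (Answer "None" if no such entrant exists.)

C

C has 7 wins out of 7 opponents — a perfect record.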